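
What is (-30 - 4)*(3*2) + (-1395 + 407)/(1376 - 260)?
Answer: -57163/279 ≈ -204.89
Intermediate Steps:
(-30 - 4)*(3*2) + (-1395 + 407)/(1376 - 260) = -34*6 - 988/1116 = -204 - 988*1/1116 = -204 - 247/279 = -57163/279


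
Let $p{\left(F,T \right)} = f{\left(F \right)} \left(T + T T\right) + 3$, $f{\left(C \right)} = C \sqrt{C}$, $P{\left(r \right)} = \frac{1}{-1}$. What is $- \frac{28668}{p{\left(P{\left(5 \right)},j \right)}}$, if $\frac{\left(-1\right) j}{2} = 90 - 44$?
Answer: $- \frac{86004}{70090393} - \frac{240008496 i}{70090393} \approx -0.001227 - 3.4243 i$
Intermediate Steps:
$P{\left(r \right)} = -1$
$f{\left(C \right)} = C^{\frac{3}{2}}$
$j = -92$ ($j = - 2 \left(90 - 44\right) = \left(-2\right) 46 = -92$)
$p{\left(F,T \right)} = 3 + F^{\frac{3}{2}} \left(T + T^{2}\right)$ ($p{\left(F,T \right)} = F^{\frac{3}{2}} \left(T + T T\right) + 3 = F^{\frac{3}{2}} \left(T + T^{2}\right) + 3 = 3 + F^{\frac{3}{2}} \left(T + T^{2}\right)$)
$- \frac{28668}{p{\left(P{\left(5 \right)},j \right)}} = - \frac{28668}{3 - 92 \left(-1\right)^{\frac{3}{2}} + \left(-1\right)^{\frac{3}{2}} \left(-92\right)^{2}} = - \frac{28668}{3 - 92 \left(- i\right) + - i 8464} = - \frac{28668}{3 + 92 i - 8464 i} = - \frac{28668}{3 - 8372 i} = - 28668 \frac{3 + 8372 i}{70090393} = - \frac{28668 \left(3 + 8372 i\right)}{70090393}$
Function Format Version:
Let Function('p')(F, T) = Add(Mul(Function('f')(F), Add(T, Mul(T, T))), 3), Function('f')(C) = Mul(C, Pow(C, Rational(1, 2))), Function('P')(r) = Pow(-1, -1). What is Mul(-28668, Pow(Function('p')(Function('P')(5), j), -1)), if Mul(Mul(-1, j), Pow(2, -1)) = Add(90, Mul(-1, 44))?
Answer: Add(Rational(-86004, 70090393), Mul(Rational(-240008496, 70090393), I)) ≈ Add(-0.0012270, Mul(-3.4243, I))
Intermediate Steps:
Function('P')(r) = -1
Function('f')(C) = Pow(C, Rational(3, 2))
j = -92 (j = Mul(-2, Add(90, Mul(-1, 44))) = Mul(-2, Add(90, -44)) = Mul(-2, 46) = -92)
Function('p')(F, T) = Add(3, Mul(Pow(F, Rational(3, 2)), Add(T, Pow(T, 2)))) (Function('p')(F, T) = Add(Mul(Pow(F, Rational(3, 2)), Add(T, Mul(T, T))), 3) = Add(Mul(Pow(F, Rational(3, 2)), Add(T, Pow(T, 2))), 3) = Add(3, Mul(Pow(F, Rational(3, 2)), Add(T, Pow(T, 2)))))
Mul(-28668, Pow(Function('p')(Function('P')(5), j), -1)) = Mul(-28668, Pow(Add(3, Mul(-92, Pow(-1, Rational(3, 2))), Mul(Pow(-1, Rational(3, 2)), Pow(-92, 2))), -1)) = Mul(-28668, Pow(Add(3, Mul(-92, Mul(-1, I)), Mul(Mul(-1, I), 8464)), -1)) = Mul(-28668, Pow(Add(3, Mul(92, I), Mul(-8464, I)), -1)) = Mul(-28668, Pow(Add(3, Mul(-8372, I)), -1)) = Mul(-28668, Mul(Rational(1, 70090393), Add(3, Mul(8372, I)))) = Mul(Rational(-28668, 70090393), Add(3, Mul(8372, I)))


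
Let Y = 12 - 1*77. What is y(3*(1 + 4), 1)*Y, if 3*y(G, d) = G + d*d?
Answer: -1040/3 ≈ -346.67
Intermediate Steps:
Y = -65 (Y = 12 - 77 = -65)
y(G, d) = G/3 + d**2/3 (y(G, d) = (G + d*d)/3 = (G + d**2)/3 = G/3 + d**2/3)
y(3*(1 + 4), 1)*Y = ((3*(1 + 4))/3 + (1/3)*1**2)*(-65) = ((3*5)/3 + (1/3)*1)*(-65) = ((1/3)*15 + 1/3)*(-65) = (5 + 1/3)*(-65) = (16/3)*(-65) = -1040/3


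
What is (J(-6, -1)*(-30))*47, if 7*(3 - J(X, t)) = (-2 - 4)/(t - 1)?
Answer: -25380/7 ≈ -3625.7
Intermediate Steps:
J(X, t) = 3 + 6/(7*(-1 + t)) (J(X, t) = 3 - (-2 - 4)/(7*(t - 1)) = 3 - (-6)/(7*(-1 + t)) = 3 + 6/(7*(-1 + t)))
(J(-6, -1)*(-30))*47 = ((3*(-5 + 7*(-1))/(7*(-1 - 1)))*(-30))*47 = (((3/7)*(-5 - 7)/(-2))*(-30))*47 = (((3/7)*(-1/2)*(-12))*(-30))*47 = ((18/7)*(-30))*47 = -540/7*47 = -25380/7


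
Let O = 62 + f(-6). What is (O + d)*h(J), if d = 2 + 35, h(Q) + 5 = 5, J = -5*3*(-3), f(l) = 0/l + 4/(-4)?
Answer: 0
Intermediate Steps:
f(l) = -1 (f(l) = 0 + 4*(-¼) = 0 - 1 = -1)
J = 45 (J = -15*(-3) = 45)
h(Q) = 0 (h(Q) = -5 + 5 = 0)
d = 37
O = 61 (O = 62 - 1 = 61)
(O + d)*h(J) = (61 + 37)*0 = 98*0 = 0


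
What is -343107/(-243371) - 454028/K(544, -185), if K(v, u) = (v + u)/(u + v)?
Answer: -110496905281/243371 ≈ -4.5403e+5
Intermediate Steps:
K(v, u) = 1 (K(v, u) = (u + v)/(u + v) = 1)
-343107/(-243371) - 454028/K(544, -185) = -343107/(-243371) - 454028/1 = -343107*(-1/243371) - 454028*1 = 343107/243371 - 454028 = -110496905281/243371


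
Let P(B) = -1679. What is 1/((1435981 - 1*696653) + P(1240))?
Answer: 1/737649 ≈ 1.3557e-6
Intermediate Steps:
1/((1435981 - 1*696653) + P(1240)) = 1/((1435981 - 1*696653) - 1679) = 1/((1435981 - 696653) - 1679) = 1/(739328 - 1679) = 1/737649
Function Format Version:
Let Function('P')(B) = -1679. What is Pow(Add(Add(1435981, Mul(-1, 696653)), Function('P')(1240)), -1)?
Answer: Rational(1, 737649) ≈ 1.3557e-6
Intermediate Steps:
Pow(Add(Add(1435981, Mul(-1, 696653)), Function('P')(1240)), -1) = Pow(Add(Add(1435981, Mul(-1, 696653)), -1679), -1) = Pow(Add(Add(1435981, -696653), -1679), -1) = Pow(Add(739328, -1679), -1) = Pow(737649, -1) = Rational(1, 737649)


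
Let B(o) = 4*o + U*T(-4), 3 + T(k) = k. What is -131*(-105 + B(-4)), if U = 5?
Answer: 20436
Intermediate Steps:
T(k) = -3 + k
B(o) = -35 + 4*o (B(o) = 4*o + 5*(-3 - 4) = 4*o + 5*(-7) = 4*o - 35 = -35 + 4*o)
-131*(-105 + B(-4)) = -131*(-105 + (-35 + 4*(-4))) = -131*(-105 + (-35 - 16)) = -131*(-105 - 51) = -131*(-156) = 20436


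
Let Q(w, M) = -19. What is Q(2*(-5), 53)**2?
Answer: 361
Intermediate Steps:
Q(2*(-5), 53)**2 = (-19)**2 = 361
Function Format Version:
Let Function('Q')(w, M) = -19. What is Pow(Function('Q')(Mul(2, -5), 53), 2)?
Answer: 361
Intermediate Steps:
Pow(Function('Q')(Mul(2, -5), 53), 2) = Pow(-19, 2) = 361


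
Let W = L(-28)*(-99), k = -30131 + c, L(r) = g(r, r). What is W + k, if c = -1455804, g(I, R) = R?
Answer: -1483163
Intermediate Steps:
L(r) = r
k = -1485935 (k = -30131 - 1455804 = -1485935)
W = 2772 (W = -28*(-99) = 2772)
W + k = 2772 - 1485935 = -1483163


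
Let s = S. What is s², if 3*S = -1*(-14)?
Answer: 196/9 ≈ 21.778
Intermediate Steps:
S = 14/3 (S = (-1*(-14))/3 = (⅓)*14 = 14/3 ≈ 4.6667)
s = 14/3 ≈ 4.6667
s² = (14/3)² = 196/9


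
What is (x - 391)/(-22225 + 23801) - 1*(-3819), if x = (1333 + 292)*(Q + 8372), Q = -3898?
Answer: 13288603/1576 ≈ 8431.9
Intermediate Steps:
x = 7270250 (x = (1333 + 292)*(-3898 + 8372) = 1625*4474 = 7270250)
(x - 391)/(-22225 + 23801) - 1*(-3819) = (7270250 - 391)/(-22225 + 23801) - 1*(-3819) = 7269859/1576 + 3819 = 13288603/1576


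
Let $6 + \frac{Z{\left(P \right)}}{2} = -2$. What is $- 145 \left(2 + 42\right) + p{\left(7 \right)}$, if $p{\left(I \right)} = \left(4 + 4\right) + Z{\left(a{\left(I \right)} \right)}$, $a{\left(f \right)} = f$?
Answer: $-6388$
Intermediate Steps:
$Z{\left(P \right)} = -16$ ($Z{\left(P \right)} = -12 + 2 \left(-2\right) = -12 - 4 = -16$)
$p{\left(I \right)} = -8$ ($p{\left(I \right)} = \left(4 + 4\right) - 16 = 8 - 16 = -8$)
$- 145 \left(2 + 42\right) + p{\left(7 \right)} = - 145 \left(2 + 42\right) - 8 = \left(-145\right) 44 - 8 = -6380 - 8 = -6388$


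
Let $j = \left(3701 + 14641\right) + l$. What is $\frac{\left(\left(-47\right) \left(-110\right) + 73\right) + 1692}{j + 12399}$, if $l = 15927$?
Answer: $\frac{6935}{46668} \approx 0.1486$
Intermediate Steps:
$j = 34269$ ($j = \left(3701 + 14641\right) + 15927 = 18342 + 15927 = 34269$)
$\frac{\left(\left(-47\right) \left(-110\right) + 73\right) + 1692}{j + 12399} = \frac{\left(\left(-47\right) \left(-110\right) + 73\right) + 1692}{34269 + 12399} = \frac{\left(5170 + 73\right) + 1692}{46668} = \left(5243 + 1692\right) \frac{1}{46668} = 6935 \cdot \frac{1}{46668} = \frac{6935}{46668}$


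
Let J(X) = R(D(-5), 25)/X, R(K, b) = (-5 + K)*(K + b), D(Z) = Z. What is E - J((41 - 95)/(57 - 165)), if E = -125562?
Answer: -125162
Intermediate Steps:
J(X) = -200/X (J(X) = ((-5)² - 5*(-5) - 5*25 - 5*25)/X = (25 + 25 - 125 - 125)/X = -200/X)
E - J((41 - 95)/(57 - 165)) = -125562 - (-200)/((41 - 95)/(57 - 165)) = -125562 - (-200)/((-54/(-108))) = -125562 - (-200)/((-54*(-1/108))) = -125562 - (-200)/½ = -125562 - (-200)*2 = -125562 - 1*(-400) = -125562 + 400 = -125162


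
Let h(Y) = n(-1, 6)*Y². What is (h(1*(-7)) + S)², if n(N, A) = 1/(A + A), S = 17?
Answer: 64009/144 ≈ 444.51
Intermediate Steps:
n(N, A) = 1/(2*A)
h(Y) = Y²/12 (h(Y) = ((½)/6)*Y² = ((½)*(⅙))*Y² = Y²/12)
(h(1*(-7)) + S)² = ((1*(-7))²/12 + 17)² = ((1/12)*(-7)² + 17)² = ((1/12)*49 + 17)² = (49/12 + 17)² = (253/12)² = 64009/144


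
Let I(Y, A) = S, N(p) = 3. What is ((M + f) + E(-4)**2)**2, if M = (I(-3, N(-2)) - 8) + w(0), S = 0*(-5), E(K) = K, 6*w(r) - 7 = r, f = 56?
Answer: 152881/36 ≈ 4246.7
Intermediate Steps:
w(r) = 7/6 + r/6
S = 0
I(Y, A) = 0
M = -41/6 (M = (0 - 8) + (7/6 + (1/6)*0) = -8 + (7/6 + 0) = -8 + 7/6 = -41/6 ≈ -6.8333)
((M + f) + E(-4)**2)**2 = ((-41/6 + 56) + (-4)**2)**2 = (295/6 + 16)**2 = (391/6)**2 = 152881/36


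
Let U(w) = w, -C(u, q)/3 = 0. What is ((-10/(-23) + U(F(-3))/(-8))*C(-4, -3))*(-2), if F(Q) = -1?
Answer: 0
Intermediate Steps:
C(u, q) = 0 (C(u, q) = -3*0 = 0)
((-10/(-23) + U(F(-3))/(-8))*C(-4, -3))*(-2) = ((-10/(-23) - 1/(-8))*0)*(-2) = ((-10*(-1/23) - 1*(-1/8))*0)*(-2) = ((10/23 + 1/8)*0)*(-2) = ((103/184)*0)*(-2) = 0*(-2) = 0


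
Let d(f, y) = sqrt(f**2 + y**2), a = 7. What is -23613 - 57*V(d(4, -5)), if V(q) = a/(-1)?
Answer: -23214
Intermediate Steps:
V(q) = -7 (V(q) = 7/(-1) = 7*(-1) = -7)
-23613 - 57*V(d(4, -5)) = -23613 - 57*(-7) = -23613 + 399 = -23214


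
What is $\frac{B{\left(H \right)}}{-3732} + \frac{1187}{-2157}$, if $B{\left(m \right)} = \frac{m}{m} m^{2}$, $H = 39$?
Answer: $- \frac{2570227}{2683308} \approx -0.95786$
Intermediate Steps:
$B{\left(m \right)} = m^{2}$ ($B{\left(m \right)} = 1 m^{2} = m^{2}$)
$\frac{B{\left(H \right)}}{-3732} + \frac{1187}{-2157} = \frac{39^{2}}{-3732} + \frac{1187}{-2157} = 1521 \left(- \frac{1}{3732}\right) + 1187 \left(- \frac{1}{2157}\right) = - \frac{507}{1244} - \frac{1187}{2157} = - \frac{2570227}{2683308}$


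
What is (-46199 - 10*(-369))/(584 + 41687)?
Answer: -42509/42271 ≈ -1.0056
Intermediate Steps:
(-46199 - 10*(-369))/(584 + 41687) = (-46199 + 3690)/42271 = -42509*1/42271 = -42509/42271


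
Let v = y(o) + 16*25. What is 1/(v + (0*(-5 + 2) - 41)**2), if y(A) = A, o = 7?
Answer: 1/2088 ≈ 0.00047893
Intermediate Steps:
v = 407 (v = 7 + 16*25 = 7 + 400 = 407)
1/(v + (0*(-5 + 2) - 41)**2) = 1/(407 + (0*(-5 + 2) - 41)**2) = 1/(407 + (0*(-3) - 41)**2) = 1/(407 + (0 - 41)**2) = 1/(407 + (-41)**2) = 1/(407 + 1681) = 1/2088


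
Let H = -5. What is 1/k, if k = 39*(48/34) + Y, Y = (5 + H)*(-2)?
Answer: 17/936 ≈ 0.018162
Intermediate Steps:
Y = 0 (Y = (5 - 5)*(-2) = 0*(-2) = 0)
k = 936/17 (k = 39*(48/34) + 0 = 39*(48*(1/34)) + 0 = 39*(24/17) + 0 = 936/17 + 0 = 936/17 ≈ 55.059)
1/k = 1/(936/17) = 17/936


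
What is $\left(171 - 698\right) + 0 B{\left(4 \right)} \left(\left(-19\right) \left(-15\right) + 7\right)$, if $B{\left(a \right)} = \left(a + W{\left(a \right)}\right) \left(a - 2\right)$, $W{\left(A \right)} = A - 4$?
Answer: $-527$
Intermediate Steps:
$W{\left(A \right)} = -4 + A$
$B{\left(a \right)} = \left(-4 + 2 a\right) \left(-2 + a\right)$ ($B{\left(a \right)} = \left(a + \left(-4 + a\right)\right) \left(a - 2\right) = \left(-4 + 2 a\right) \left(-2 + a\right)$)
$\left(171 - 698\right) + 0 B{\left(4 \right)} \left(\left(-19\right) \left(-15\right) + 7\right) = \left(171 - 698\right) + 0 \left(8 - 32 + 2 \cdot 4^{2}\right) \left(\left(-19\right) \left(-15\right) + 7\right) = -527 + 0 \left(8 - 32 + 2 \cdot 16\right) \left(285 + 7\right) = -527 + 0 \left(8 - 32 + 32\right) 292 = -527 + 0 \cdot 8 \cdot 292 = -527 + 0 \cdot 292 = -527 + 0 = -527$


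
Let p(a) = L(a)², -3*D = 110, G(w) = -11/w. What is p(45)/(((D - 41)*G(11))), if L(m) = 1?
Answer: 3/233 ≈ 0.012876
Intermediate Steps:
D = -110/3 (D = -⅓*110 = -110/3 ≈ -36.667)
p(a) = 1 (p(a) = 1² = 1)
p(45)/(((D - 41)*G(11))) = 1/((-110/3 - 41)*(-11/11)) = 1/(-(-2563)/(3*11)) = 1/(-233/3*(-1)) = 1/(233/3) = 1*(3/233) = 3/233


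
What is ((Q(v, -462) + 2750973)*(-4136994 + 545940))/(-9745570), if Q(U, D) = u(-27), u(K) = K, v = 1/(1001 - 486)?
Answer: 4939397818542/4872785 ≈ 1.0137e+6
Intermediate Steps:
v = 1/515 ≈ 0.0019417
Q(U, D) = -27
((Q(v, -462) + 2750973)*(-4136994 + 545940))/(-9745570) = ((-27 + 2750973)*(-4136994 + 545940))/(-9745570) = (2750946*(-3591054))*(-1/9745570) = -9878795637084*(-1/9745570) = 4939397818542/4872785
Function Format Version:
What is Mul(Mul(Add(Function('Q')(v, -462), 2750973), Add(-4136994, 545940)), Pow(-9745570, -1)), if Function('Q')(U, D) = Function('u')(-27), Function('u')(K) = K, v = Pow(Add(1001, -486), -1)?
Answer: Rational(4939397818542, 4872785) ≈ 1.0137e+6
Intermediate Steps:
v = Rational(1, 515) (v = Pow(515, -1) = Rational(1, 515) ≈ 0.0019417)
Function('Q')(U, D) = -27
Mul(Mul(Add(Function('Q')(v, -462), 2750973), Add(-4136994, 545940)), Pow(-9745570, -1)) = Mul(Mul(Add(-27, 2750973), Add(-4136994, 545940)), Pow(-9745570, -1)) = Mul(Mul(2750946, -3591054), Rational(-1, 9745570)) = Mul(-9878795637084, Rational(-1, 9745570)) = Rational(4939397818542, 4872785)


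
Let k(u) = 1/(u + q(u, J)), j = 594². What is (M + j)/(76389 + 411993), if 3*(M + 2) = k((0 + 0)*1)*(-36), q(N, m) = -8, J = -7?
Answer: 705671/976764 ≈ 0.72246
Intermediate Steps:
j = 352836
k(u) = 1/(-8 + u) (k(u) = 1/(u - 8) = 1/(-8 + u))
M = -½ (M = -2 + (-36/(-8 + (0 + 0)*1))/3 = -2 + (-36/(-8 + 0*1))/3 = -2 + (-36/(-8 + 0))/3 = -2 + (-36/(-8))/3 = -2 + (-⅛*(-36))/3 = -2 + (⅓)*(9/2) = -2 + 3/2 = -½ ≈ -0.50000)
(M + j)/(76389 + 411993) = (-½ + 352836)/(76389 + 411993) = (705671/2)/488382 = (705671/2)*(1/488382) = 705671/976764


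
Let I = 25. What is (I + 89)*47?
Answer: 5358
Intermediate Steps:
(I + 89)*47 = (25 + 89)*47 = 114*47 = 5358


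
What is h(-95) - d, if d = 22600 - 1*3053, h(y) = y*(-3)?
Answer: -19262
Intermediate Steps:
h(y) = -3*y
d = 19547 (d = 22600 - 3053 = 19547)
h(-95) - d = -3*(-95) - 1*19547 = 285 - 19547 = -19262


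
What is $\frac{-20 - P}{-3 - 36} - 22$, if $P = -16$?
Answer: $- \frac{854}{39} \approx -21.897$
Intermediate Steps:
$\frac{-20 - P}{-3 - 36} - 22 = \frac{-20 - -16}{-3 - 36} - 22 = \frac{-20 + 16}{-39} - 22 = \left(- \frac{1}{39}\right) \left(-4\right) - 22 = \frac{4}{39} - 22 = - \frac{854}{39}$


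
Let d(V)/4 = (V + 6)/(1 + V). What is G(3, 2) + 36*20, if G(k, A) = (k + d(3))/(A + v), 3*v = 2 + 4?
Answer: 723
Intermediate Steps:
d(V) = 4*(6 + V)/(1 + V) (d(V) = 4*((V + 6)/(1 + V)) = 4*((6 + V)/(1 + V)) = 4*(6 + V)/(1 + V))
v = 2 (v = (2 + 4)/3 = (⅓)*6 = 2)
G(k, A) = (9 + k)/(2 + A) (G(k, A) = (k + 4*(6 + 3)/(1 + 3))/(A + 2) = (k + 4*9/4)/(2 + A) = (k + 4*(¼)*9)/(2 + A) = (k + 9)/(2 + A) = (9 + k)/(2 + A))
G(3, 2) + 36*20 = (9 + 3)/(2 + 2) + 36*20 = 12/4 + 720 = (¼)*12 + 720 = 3 + 720 = 723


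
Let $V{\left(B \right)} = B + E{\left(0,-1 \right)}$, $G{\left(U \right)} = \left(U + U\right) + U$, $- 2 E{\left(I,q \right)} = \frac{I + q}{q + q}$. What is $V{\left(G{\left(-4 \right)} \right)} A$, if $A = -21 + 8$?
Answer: $\frac{637}{4} \approx 159.25$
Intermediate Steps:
$E{\left(I,q \right)} = - \frac{I + q}{4 q}$ ($E{\left(I,q \right)} = - \frac{\left(I + q\right) \frac{1}{q + q}}{2} = - \frac{\left(I + q\right) \frac{1}{2 q}}{2} = - \frac{\frac{1}{2} \frac{1}{q} \left(I + q\right)}{2} = - \frac{I + q}{4 q}$)
$G{\left(U \right)} = 3 U$ ($G{\left(U \right)} = 2 U + U = 3 U$)
$V{\left(B \right)} = - \frac{1}{4} + B$ ($V{\left(B \right)} = B + \frac{\left(-1\right) 0 - -1}{4 \left(-1\right)} = B + \frac{1}{4} \left(-1\right) \left(0 + 1\right) = B + \frac{1}{4} \left(-1\right) 1 = B - \frac{1}{4} = - \frac{1}{4} + B$)
$A = -13$
$V{\left(G{\left(-4 \right)} \right)} A = \left(- \frac{1}{4} + 3 \left(-4\right)\right) \left(-13\right) = \left(- \frac{1}{4} - 12\right) \left(-13\right) = \left(- \frac{49}{4}\right) \left(-13\right) = \frac{637}{4}$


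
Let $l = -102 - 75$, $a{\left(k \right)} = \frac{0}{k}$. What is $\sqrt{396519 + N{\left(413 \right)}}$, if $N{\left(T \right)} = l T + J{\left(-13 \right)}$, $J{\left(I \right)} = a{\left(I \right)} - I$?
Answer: $\sqrt{323431} \approx 568.71$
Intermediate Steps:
$a{\left(k \right)} = 0$
$J{\left(I \right)} = - I$ ($J{\left(I \right)} = 0 - I = - I$)
$l = -177$
$N{\left(T \right)} = 13 - 177 T$ ($N{\left(T \right)} = - 177 T - -13 = - 177 T + 13 = 13 - 177 T$)
$\sqrt{396519 + N{\left(413 \right)}} = \sqrt{396519 + \left(13 - 73101\right)} = \sqrt{396519 - 73088} = \sqrt{323431}$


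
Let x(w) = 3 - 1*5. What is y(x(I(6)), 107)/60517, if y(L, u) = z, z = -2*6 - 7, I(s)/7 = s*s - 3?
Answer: -19/60517 ≈ -0.00031396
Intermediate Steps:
I(s) = -21 + 7*s² (I(s) = 7*(s*s - 3) = 7*(s² - 3) = 7*(-3 + s²) = -21 + 7*s²)
x(w) = -2 (x(w) = 3 - 5 = -2)
z = -19 (z = -12 - 7 = -19)
y(L, u) = -19
y(x(I(6)), 107)/60517 = -19/60517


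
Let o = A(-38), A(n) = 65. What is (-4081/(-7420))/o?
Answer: 11/1300 ≈ 0.0084615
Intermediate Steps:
o = 65
(-4081/(-7420))/o = -4081/(-7420)/65 = -4081*(-1/7420)*(1/65) = (11/20)*(1/65) = 11/1300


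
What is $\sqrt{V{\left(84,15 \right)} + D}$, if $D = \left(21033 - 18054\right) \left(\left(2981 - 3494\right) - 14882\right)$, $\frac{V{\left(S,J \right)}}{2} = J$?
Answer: $5 i \sqrt{1834467} \approx 6772.1 i$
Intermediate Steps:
$V{\left(S,J \right)} = 2 J$
$D = -45861705$ ($D = 2979 \left(\left(2981 - 3494\right) - 14882\right) = 2979 \left(-513 - 14882\right) = 2979 \left(-15395\right) = -45861705$)
$\sqrt{V{\left(84,15 \right)} + D} = \sqrt{2 \cdot 15 - 45861705} = \sqrt{30 - 45861705} = \sqrt{-45861675} = 5 i \sqrt{1834467}$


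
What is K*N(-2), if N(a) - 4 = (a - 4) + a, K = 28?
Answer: -112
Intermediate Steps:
N(a) = 2*a (N(a) = 4 + ((a - 4) + a) = 4 + ((-4 + a) + a) = 4 + (-4 + 2*a) = 2*a)
K*N(-2) = 28*(2*(-2)) = 28*(-4) = -112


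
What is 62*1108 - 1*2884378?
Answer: -2815682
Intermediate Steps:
62*1108 - 1*2884378 = 68696 - 2884378 = -2815682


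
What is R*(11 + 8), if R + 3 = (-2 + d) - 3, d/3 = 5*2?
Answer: 418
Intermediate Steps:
d = 30 (d = 3*(5*2) = 3*10 = 30)
R = 22 (R = -3 + ((-2 + 30) - 3) = -3 + (28 - 3) = -3 + 25 = 22)
R*(11 + 8) = 22*(11 + 8) = 22*19 = 418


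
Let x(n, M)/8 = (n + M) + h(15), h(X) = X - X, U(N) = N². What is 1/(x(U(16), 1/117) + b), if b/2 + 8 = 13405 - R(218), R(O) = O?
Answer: 117/3323510 ≈ 3.5204e-5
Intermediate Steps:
b = 26358 (b = -16 + 2*(13405 - 1*218) = -16 + 2*(13405 - 218) = -16 + 2*13187 = -16 + 26374 = 26358)
h(X) = 0
x(n, M) = 8*M + 8*n (x(n, M) = 8*((n + M) + 0) = 8*((M + n) + 0) = 8*(M + n) = 8*M + 8*n)
1/(x(U(16), 1/117) + b) = 1/((8/117 + 8*16²) + 26358) = 1/((8*(1/117) + 8*256) + 26358) = 1/((8/117 + 2048) + 26358) = 1/(239624/117 + 26358) = 1/(3323510/117) = 117/3323510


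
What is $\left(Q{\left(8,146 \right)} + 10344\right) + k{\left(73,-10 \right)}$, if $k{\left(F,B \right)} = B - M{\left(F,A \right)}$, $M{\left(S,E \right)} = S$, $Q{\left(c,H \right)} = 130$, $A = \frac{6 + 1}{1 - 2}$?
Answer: $10391$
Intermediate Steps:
$A = -7$ ($A = \frac{7}{-1} = 7 \left(-1\right) = -7$)
$k{\left(F,B \right)} = B - F$
$\left(Q{\left(8,146 \right)} + 10344\right) + k{\left(73,-10 \right)} = \left(130 + 10344\right) - 83 = 10474 - 83 = 10391$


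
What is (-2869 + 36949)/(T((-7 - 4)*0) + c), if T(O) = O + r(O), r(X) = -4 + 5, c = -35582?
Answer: -34080/35581 ≈ -0.95781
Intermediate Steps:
r(X) = 1
T(O) = 1 + O (T(O) = O + 1 = 1 + O)
(-2869 + 36949)/(T((-7 - 4)*0) + c) = (-2869 + 36949)/((1 + (-7 - 4)*0) - 35582) = 34080/((1 - 11*0) - 35582) = 34080/((1 + 0) - 35582) = 34080/(1 - 35582) = 34080/(-35581) = 34080*(-1/35581) = -34080/35581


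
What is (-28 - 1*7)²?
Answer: 1225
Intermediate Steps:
(-28 - 1*7)² = (-28 - 7)² = (-35)² = 1225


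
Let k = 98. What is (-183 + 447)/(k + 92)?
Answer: 132/95 ≈ 1.3895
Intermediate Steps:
(-183 + 447)/(k + 92) = (-183 + 447)/(98 + 92) = 264/190 = 264*(1/190) = 132/95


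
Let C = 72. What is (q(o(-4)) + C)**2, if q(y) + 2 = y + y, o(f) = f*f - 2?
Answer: 9604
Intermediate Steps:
o(f) = -2 + f**2 (o(f) = f**2 - 2 = -2 + f**2)
q(y) = -2 + 2*y (q(y) = -2 + (y + y) = -2 + 2*y)
(q(o(-4)) + C)**2 = ((-2 + 2*(-2 + (-4)**2)) + 72)**2 = ((-2 + 2*(-2 + 16)) + 72)**2 = ((-2 + 2*14) + 72)**2 = ((-2 + 28) + 72)**2 = (26 + 72)**2 = 98**2 = 9604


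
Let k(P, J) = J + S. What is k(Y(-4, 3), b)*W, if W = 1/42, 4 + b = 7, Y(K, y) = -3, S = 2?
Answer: 5/42 ≈ 0.11905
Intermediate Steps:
b = 3 (b = -4 + 7 = 3)
k(P, J) = 2 + J (k(P, J) = J + 2 = 2 + J)
W = 1/42 ≈ 0.023810
k(Y(-4, 3), b)*W = (2 + 3)*(1/42) = 5*(1/42) = 5/42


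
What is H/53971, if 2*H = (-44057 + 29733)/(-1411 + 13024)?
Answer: -7162/626765223 ≈ -1.1427e-5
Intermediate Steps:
H = -7162/11613 (H = ((-44057 + 29733)/(-1411 + 13024))/2 = (-14324/11613)/2 = (-14324*1/11613)/2 = (½)*(-14324/11613) = -7162/11613 ≈ -0.61672)
H/53971 = -7162/11613/53971 = -7162/11613*1/53971 = -7162/626765223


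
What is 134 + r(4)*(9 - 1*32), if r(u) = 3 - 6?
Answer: 203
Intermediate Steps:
r(u) = -3
134 + r(4)*(9 - 1*32) = 134 - 3*(9 - 1*32) = 134 - 3*(9 - 32) = 134 - 3*(-23) = 134 + 69 = 203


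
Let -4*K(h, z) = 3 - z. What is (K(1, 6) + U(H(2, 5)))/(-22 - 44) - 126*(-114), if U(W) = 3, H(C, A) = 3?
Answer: 1264027/88 ≈ 14364.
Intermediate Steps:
K(h, z) = -¾ + z/4 (K(h, z) = -(3 - z)/4 = -¾ + z/4)
(K(1, 6) + U(H(2, 5)))/(-22 - 44) - 126*(-114) = ((-¾ + (¼)*6) + 3)/(-22 - 44) - 126*(-114) = ((-¾ + 3/2) + 3)/(-66) + 14364 = (¾ + 3)*(-1/66) + 14364 = (15/4)*(-1/66) + 14364 = -5/88 + 14364 = 1264027/88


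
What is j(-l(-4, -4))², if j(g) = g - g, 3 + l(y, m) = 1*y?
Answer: 0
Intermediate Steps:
l(y, m) = -3 + y (l(y, m) = -3 + 1*y = -3 + y)
j(g) = 0
j(-l(-4, -4))² = 0² = 0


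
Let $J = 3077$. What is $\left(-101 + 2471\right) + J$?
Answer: $5447$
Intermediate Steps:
$\left(-101 + 2471\right) + J = \left(-101 + 2471\right) + 3077 = 2370 + 3077 = 5447$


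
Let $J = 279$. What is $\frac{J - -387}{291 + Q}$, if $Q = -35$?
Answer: $\frac{333}{128} \approx 2.6016$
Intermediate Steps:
$\frac{J - -387}{291 + Q} = \frac{279 - -387}{291 - 35} = \frac{279 + 387}{256} = 666 \cdot \frac{1}{256} = \frac{333}{128}$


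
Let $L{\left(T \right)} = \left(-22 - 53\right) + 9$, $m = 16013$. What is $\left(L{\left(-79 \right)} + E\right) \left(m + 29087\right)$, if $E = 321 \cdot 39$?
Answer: $561630300$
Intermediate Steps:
$L{\left(T \right)} = -66$ ($L{\left(T \right)} = -75 + 9 = -66$)
$E = 12519$
$\left(L{\left(-79 \right)} + E\right) \left(m + 29087\right) = \left(-66 + 12519\right) \left(16013 + 29087\right) = 12453 \cdot 45100 = 561630300$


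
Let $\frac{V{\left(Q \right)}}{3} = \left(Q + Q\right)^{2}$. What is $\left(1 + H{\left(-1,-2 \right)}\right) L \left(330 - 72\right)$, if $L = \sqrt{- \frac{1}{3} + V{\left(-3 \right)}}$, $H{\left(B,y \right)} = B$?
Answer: $0$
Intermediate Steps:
$V{\left(Q \right)} = 12 Q^{2}$ ($V{\left(Q \right)} = 3 \left(Q + Q\right)^{2} = 3 \left(2 Q\right)^{2} = 3 \cdot 4 Q^{2} = 12 Q^{2}$)
$L = \frac{\sqrt{969}}{3}$ ($L = \sqrt{- \frac{1}{3} + 12 \left(-3\right)^{2}} = \sqrt{\left(-1\right) \frac{1}{3} + 12 \cdot 9} = \sqrt{- \frac{1}{3} + 108} = \sqrt{\frac{323}{3}} = \frac{\sqrt{969}}{3} \approx 10.376$)
$\left(1 + H{\left(-1,-2 \right)}\right) L \left(330 - 72\right) = \left(1 - 1\right) \frac{\sqrt{969}}{3} \left(330 - 72\right) = 0 \frac{\sqrt{969}}{3} \cdot 258 = 0 \cdot 258 = 0$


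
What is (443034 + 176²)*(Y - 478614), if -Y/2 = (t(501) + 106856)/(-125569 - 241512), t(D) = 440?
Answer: -83278765300219420/367081 ≈ -2.2687e+11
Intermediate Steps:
Y = 214592/367081 (Y = -2*(440 + 106856)/(-125569 - 241512) = -214592/(-367081) = -214592*(-1)/367081 = -2*(-107296/367081) = 214592/367081 ≈ 0.58459)
(443034 + 176²)*(Y - 478614) = (443034 + 176²)*(214592/367081 - 478614) = (443034 + 30976)*(-175689891142/367081) = 474010*(-175689891142/367081) = -83278765300219420/367081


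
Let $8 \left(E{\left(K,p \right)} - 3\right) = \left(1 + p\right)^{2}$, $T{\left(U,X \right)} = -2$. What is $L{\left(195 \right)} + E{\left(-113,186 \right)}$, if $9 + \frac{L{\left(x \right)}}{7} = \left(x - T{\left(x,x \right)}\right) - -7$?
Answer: $\frac{45913}{8} \approx 5739.1$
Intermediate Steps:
$E{\left(K,p \right)} = 3 + \frac{\left(1 + p\right)^{2}}{8}$
$L{\left(x \right)} = 7 x$ ($L{\left(x \right)} = -63 + 7 \left(\left(x - -2\right) - -7\right) = -63 + 7 \left(\left(x + 2\right) + 7\right) = -63 + 7 \left(\left(2 + x\right) + 7\right) = -63 + 7 \left(9 + x\right) = -63 + \left(63 + 7 x\right) = 7 x$)
$L{\left(195 \right)} + E{\left(-113,186 \right)} = 7 \cdot 195 + \left(3 + \frac{\left(1 + 186\right)^{2}}{8}\right) = 1365 + \left(3 + \frac{187^{2}}{8}\right) = 1365 + \left(3 + \frac{1}{8} \cdot 34969\right) = 1365 + \left(3 + \frac{34969}{8}\right) = 1365 + \frac{34993}{8} = \frac{45913}{8}$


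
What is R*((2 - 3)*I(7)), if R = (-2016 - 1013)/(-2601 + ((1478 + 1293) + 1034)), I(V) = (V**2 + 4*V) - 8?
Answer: 209001/1204 ≈ 173.59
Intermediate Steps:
I(V) = -8 + V**2 + 4*V
R = -3029/1204 (R = -3029/(-2601 + (2771 + 1034)) = -3029/(-2601 + 3805) = -3029/1204 ≈ -2.5158)
R*((2 - 3)*I(7)) = -3029*(2 - 3)*(-8 + 7**2 + 4*7)/1204 = -(-3029)*(-8 + 49 + 28)/1204 = -(-3029)*69/1204 = -3029/1204*(-69) = 209001/1204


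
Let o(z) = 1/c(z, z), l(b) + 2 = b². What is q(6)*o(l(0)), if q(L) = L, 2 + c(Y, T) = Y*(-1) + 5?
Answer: 6/5 ≈ 1.2000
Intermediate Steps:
c(Y, T) = 3 - Y (c(Y, T) = -2 + (Y*(-1) + 5) = -2 + (-Y + 5) = -2 + (5 - Y) = 3 - Y)
l(b) = -2 + b²
o(z) = 1/(3 - z)
q(6)*o(l(0)) = 6*(-1/(-3 + (-2 + 0²))) = 6*(-1/(-3 + (-2 + 0))) = 6*(-1/(-3 - 2)) = 6*(-1/(-5)) = 6*(-1*(-⅕)) = 6*(⅕) = 6/5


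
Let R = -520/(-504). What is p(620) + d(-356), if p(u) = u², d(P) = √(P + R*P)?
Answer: 384400 + 16*I*√1246/21 ≈ 3.844e+5 + 26.894*I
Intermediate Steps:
R = 65/63 (R = -520*(-1/504) = 65/63 ≈ 1.0317)
d(P) = 8*√14*√P/21 (d(P) = √(P + 65*P/63) = √(128*P/63) = 8*√14*√P/21)
p(620) + d(-356) = 620² + 8*√14*√(-356)/21 = 384400 + 8*√14*(2*I*√89)/21 = 384400 + 16*I*√1246/21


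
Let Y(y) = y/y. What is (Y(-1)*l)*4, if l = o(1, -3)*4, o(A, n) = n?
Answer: -48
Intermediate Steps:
Y(y) = 1
l = -12 (l = -3*4 = -12)
(Y(-1)*l)*4 = (1*(-12))*4 = -12*4 = -48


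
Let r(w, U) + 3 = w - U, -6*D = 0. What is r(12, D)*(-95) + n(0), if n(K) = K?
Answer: -855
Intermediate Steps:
D = 0 (D = -1/6*0 = 0)
r(w, U) = -3 + w - U (r(w, U) = -3 + (w - U) = -3 + w - U)
r(12, D)*(-95) + n(0) = (-3 + 12 - 1*0)*(-95) + 0 = (-3 + 12 + 0)*(-95) + 0 = 9*(-95) + 0 = -855 + 0 = -855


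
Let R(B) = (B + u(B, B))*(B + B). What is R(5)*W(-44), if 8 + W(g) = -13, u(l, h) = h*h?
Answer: -6300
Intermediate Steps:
u(l, h) = h²
W(g) = -21 (W(g) = -8 - 13 = -21)
R(B) = 2*B*(B + B²) (R(B) = (B + B²)*(B + B) = (B + B²)*(2*B) = 2*B*(B + B²))
R(5)*W(-44) = (2*5²*(1 + 5))*(-21) = (2*25*6)*(-21) = 300*(-21) = -6300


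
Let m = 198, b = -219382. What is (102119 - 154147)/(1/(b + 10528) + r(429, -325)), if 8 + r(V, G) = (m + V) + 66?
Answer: -10866255912/143064989 ≈ -75.953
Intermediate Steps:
r(V, G) = 256 + V (r(V, G) = -8 + ((198 + V) + 66) = -8 + (264 + V) = 256 + V)
(102119 - 154147)/(1/(b + 10528) + r(429, -325)) = (102119 - 154147)/(1/(-219382 + 10528) + (256 + 429)) = -52028/(1/(-208854) + 685) = -52028/(-1/208854 + 685) = -52028/143064989/208854 = -52028*208854/143064989 = -10866255912/143064989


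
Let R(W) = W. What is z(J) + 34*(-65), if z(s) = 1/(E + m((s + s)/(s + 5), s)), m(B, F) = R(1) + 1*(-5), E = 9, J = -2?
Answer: -11049/5 ≈ -2209.8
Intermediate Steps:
m(B, F) = -4 (m(B, F) = 1 + 1*(-5) = 1 - 5 = -4)
z(s) = 1/5 (z(s) = 1/(9 - 4) = 1/5)
z(J) + 34*(-65) = 1/5 + 34*(-65) = 1/5 - 2210 = -11049/5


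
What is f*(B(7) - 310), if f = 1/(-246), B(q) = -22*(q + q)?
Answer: 103/41 ≈ 2.5122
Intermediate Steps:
B(q) = -44*q
f = -1/246 ≈ -0.0040650
f*(B(7) - 310) = -(-44*7 - 310)/246 = -(-308 - 310)/246 = -1/246*(-618) = 103/41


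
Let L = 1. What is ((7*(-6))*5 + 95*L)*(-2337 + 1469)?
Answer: 99820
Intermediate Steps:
((7*(-6))*5 + 95*L)*(-2337 + 1469) = ((7*(-6))*5 + 95*1)*(-2337 + 1469) = (-42*5 + 95)*(-868) = (-210 + 95)*(-868) = -115*(-868) = 99820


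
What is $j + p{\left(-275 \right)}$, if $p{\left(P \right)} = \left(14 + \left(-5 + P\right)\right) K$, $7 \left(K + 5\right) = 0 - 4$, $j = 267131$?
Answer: $268613$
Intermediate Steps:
$K = - \frac{39}{7}$ ($K = -5 + \frac{0 - 4}{7} = -5 + \frac{1}{7} \left(-4\right) = -5 - \frac{4}{7} = - \frac{39}{7} \approx -5.5714$)
$p{\left(P \right)} = - \frac{351}{7} - \frac{39 P}{7}$ ($p{\left(P \right)} = \left(14 + \left(-5 + P\right)\right) \left(- \frac{39}{7}\right) = \left(9 + P\right) \left(- \frac{39}{7}\right) = - \frac{351}{7} - \frac{39 P}{7}$)
$j + p{\left(-275 \right)} = 267131 - -1482 = 267131 + \left(- \frac{351}{7} + \frac{10725}{7}\right) = 267131 + 1482 = 268613$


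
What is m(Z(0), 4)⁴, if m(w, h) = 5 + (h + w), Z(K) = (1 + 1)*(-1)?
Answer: 2401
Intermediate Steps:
Z(K) = -2 (Z(K) = 2*(-1) = -2)
m(w, h) = 5 + h + w
m(Z(0), 4)⁴ = (5 + 4 - 2)⁴ = 7⁴ = 2401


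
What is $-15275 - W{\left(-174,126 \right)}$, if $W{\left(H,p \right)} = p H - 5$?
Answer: $6654$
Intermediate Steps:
$W{\left(H,p \right)} = -5 + H p$ ($W{\left(H,p \right)} = H p - 5 = -5 + H p$)
$-15275 - W{\left(-174,126 \right)} = -15275 - \left(-5 - 21924\right) = -15275 - -21929 = -15275 + 21929 = 6654$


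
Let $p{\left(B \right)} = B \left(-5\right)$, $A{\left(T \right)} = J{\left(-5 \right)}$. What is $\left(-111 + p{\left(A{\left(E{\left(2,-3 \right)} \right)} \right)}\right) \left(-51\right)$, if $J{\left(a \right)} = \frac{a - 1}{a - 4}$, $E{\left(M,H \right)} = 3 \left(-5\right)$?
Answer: $5831$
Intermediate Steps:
$E{\left(M,H \right)} = -15$
$J{\left(a \right)} = \frac{-1 + a}{-4 + a}$
$A{\left(T \right)} = \frac{2}{3}$ ($A{\left(T \right)} = \frac{-1 - 5}{-4 - 5} = \frac{1}{-9} \left(-6\right) = \left(- \frac{1}{9}\right) \left(-6\right) = \frac{2}{3}$)
$p{\left(B \right)} = - 5 B$
$\left(-111 + p{\left(A{\left(E{\left(2,-3 \right)} \right)} \right)}\right) \left(-51\right) = \left(-111 - \frac{10}{3}\right) \left(-51\right) = \left(- \frac{343}{3}\right) \left(-51\right) = 5831$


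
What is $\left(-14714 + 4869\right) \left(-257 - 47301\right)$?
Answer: $468208510$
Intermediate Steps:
$\left(-14714 + 4869\right) \left(-257 - 47301\right) = \left(-9845\right) \left(-47558\right) = 468208510$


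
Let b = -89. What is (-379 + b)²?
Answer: 219024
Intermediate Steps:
(-379 + b)² = (-379 - 89)² = (-468)² = 219024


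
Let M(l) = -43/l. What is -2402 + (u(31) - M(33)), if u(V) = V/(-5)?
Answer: -397138/165 ≈ -2406.9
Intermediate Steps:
u(V) = -V/5 (u(V) = V*(-1/5) = -V/5)
-2402 + (u(31) - M(33)) = -2402 + (-1/5*31 - (-43)/33) = -2402 + (-31/5 - (-43)/33) = -2402 + (-31/5 - 1*(-43/33)) = -2402 + (-31/5 + 43/33) = -2402 - 808/165 = -397138/165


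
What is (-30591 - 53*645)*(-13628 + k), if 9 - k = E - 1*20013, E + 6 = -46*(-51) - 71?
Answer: -267201000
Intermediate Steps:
E = 2269 (E = -6 + (-46*(-51) - 71) = -6 + (2346 - 71) = -6 + 2275 = 2269)
k = 17753 (k = 9 - (2269 - 1*20013) = 9 - (2269 - 20013) = 9 - 1*(-17744) = 9 + 17744 = 17753)
(-30591 - 53*645)*(-13628 + k) = (-30591 - 53*645)*(-13628 + 17753) = (-30591 - 34185)*4125 = -64776*4125 = -267201000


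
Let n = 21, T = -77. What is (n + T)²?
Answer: 3136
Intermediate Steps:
(n + T)² = (21 - 77)² = (-56)² = 3136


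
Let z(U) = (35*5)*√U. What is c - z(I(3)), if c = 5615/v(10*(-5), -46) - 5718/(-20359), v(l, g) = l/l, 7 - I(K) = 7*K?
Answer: 114321503/20359 - 175*I*√14 ≈ 5615.3 - 654.79*I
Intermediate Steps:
I(K) = 7 - 7*K
z(U) = 175*√U
v(l, g) = 1
c = 114321503/20359 (c = 5615/1 - 5718/(-20359) = 5615*1 - 5718*(-1/20359) = 5615 + 5718/20359 = 114321503/20359 ≈ 5615.3)
c - z(I(3)) = 114321503/20359 - 175*√(7 - 7*3) = 114321503/20359 - 175*√(7 - 21) = 114321503/20359 - 175*√(-14) = 114321503/20359 - 175*I*√14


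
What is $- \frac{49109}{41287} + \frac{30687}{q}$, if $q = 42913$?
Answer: $- \frac{840440348}{1771749031} \approx -0.47436$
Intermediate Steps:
$- \frac{49109}{41287} + \frac{30687}{q} = - \frac{49109}{41287} + \frac{30687}{42913} = - \frac{840440348}{1771749031}$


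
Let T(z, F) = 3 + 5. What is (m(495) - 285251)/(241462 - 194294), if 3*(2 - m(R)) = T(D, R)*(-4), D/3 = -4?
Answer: -855715/141504 ≈ -6.0473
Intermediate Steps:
D = -12 (D = 3*(-4) = -12)
T(z, F) = 8
m(R) = 38/3 (m(R) = 2 - 8*(-4)/3 = 2 - ⅓*(-32) = 2 + 32/3 = 38/3)
(m(495) - 285251)/(241462 - 194294) = (38/3 - 285251)/(241462 - 194294) = -855715/3/47168 = -855715/3*1/47168 = -855715/141504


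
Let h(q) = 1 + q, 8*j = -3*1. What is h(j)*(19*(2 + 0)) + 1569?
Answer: 6371/4 ≈ 1592.8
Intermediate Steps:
j = -3/8 (j = (-3*1)/8 = (⅛)*(-3) = -3/8 ≈ -0.37500)
h(j)*(19*(2 + 0)) + 1569 = (1 - 3/8)*(19*(2 + 0)) + 1569 = 5*(19*2)/8 + 1569 = (5/8)*38 + 1569 = 95/4 + 1569 = 6371/4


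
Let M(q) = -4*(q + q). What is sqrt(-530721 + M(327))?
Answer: I*sqrt(533337) ≈ 730.3*I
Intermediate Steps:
M(q) = -8*q
sqrt(-530721 + M(327)) = sqrt(-530721 - 8*327) = sqrt(-530721 - 2616) = sqrt(-533337) = I*sqrt(533337)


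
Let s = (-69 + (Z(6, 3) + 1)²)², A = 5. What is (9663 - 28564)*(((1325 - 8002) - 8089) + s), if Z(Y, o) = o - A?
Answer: 191693942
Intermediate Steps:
Z(Y, o) = -5 + o (Z(Y, o) = o - 1*5 = o - 5 = -5 + o)
s = 4624 (s = (-69 + ((-5 + 3) + 1)²)² = (-69 + (-2 + 1)²)² = (-69 + (-1)²)² = (-69 + 1)² = (-68)² = 4624)
(9663 - 28564)*(((1325 - 8002) - 8089) + s) = (9663 - 28564)*(((1325 - 8002) - 8089) + 4624) = -18901*((-6677 - 8089) + 4624) = -18901*(-14766 + 4624) = -18901*(-10142) = 191693942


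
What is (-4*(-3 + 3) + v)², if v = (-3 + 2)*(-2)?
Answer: 4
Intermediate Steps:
v = 2 (v = -1*(-2) = 2)
(-4*(-3 + 3) + v)² = (-4*(-3 + 3) + 2)² = (-4*0 + 2)² = (0 + 2)² = 2² = 4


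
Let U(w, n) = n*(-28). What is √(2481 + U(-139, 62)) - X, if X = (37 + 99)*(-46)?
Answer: 6256 + √745 ≈ 6283.3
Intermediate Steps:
U(w, n) = -28*n
X = -6256 (X = 136*(-46) = -6256)
√(2481 + U(-139, 62)) - X = √(2481 - 28*62) - 1*(-6256) = √(2481 - 1736) + 6256 = √745 + 6256 = 6256 + √745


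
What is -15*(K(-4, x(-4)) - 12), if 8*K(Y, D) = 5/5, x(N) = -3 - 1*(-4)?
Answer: 1425/8 ≈ 178.13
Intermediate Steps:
x(N) = 1 (x(N) = -3 + 4 = 1)
K(Y, D) = ⅛ (K(Y, D) = (5/5)/8 = (5*(⅕))/8 = (⅛)*1 = ⅛)
-15*(K(-4, x(-4)) - 12) = -15*(⅛ - 12) = -15*(-95/8) = 1425/8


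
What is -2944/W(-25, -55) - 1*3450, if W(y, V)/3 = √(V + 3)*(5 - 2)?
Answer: -3450 + 1472*I*√13/117 ≈ -3450.0 + 45.362*I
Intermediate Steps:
W(y, V) = 9*√(3 + V) (W(y, V) = 3*(√(V + 3)*(5 - 2)) = 3*(√(3 + V)*3) = 3*(3*√(3 + V)) = 9*√(3 + V))
-2944/W(-25, -55) - 1*3450 = -2944*1/(9*√(3 - 55)) - 1*3450 = -2944*(-I*√13/234) - 3450 = -(-1472)*I*√13/117 - 3450 = 1472*I*√13/117 - 3450 = -3450 + 1472*I*√13/117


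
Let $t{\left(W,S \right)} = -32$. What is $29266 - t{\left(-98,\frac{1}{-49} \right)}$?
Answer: $29298$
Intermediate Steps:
$29266 - t{\left(-98,\frac{1}{-49} \right)} = 29266 - -32 = 29266 + 32 = 29298$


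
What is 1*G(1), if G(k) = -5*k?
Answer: -5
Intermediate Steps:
1*G(1) = 1*(-5*1) = 1*(-5) = -5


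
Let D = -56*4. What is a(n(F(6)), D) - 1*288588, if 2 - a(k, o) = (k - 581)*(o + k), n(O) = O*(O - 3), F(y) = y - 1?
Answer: -410780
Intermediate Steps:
F(y) = -1 + y
D = -224
n(O) = O*(-3 + O)
a(k, o) = 2 - (-581 + k)*(k + o) (a(k, o) = 2 - (k - 581)*(o + k) = 2 - (-581 + k)*(k + o))
a(n(F(6)), D) - 1*288588 = (2 - ((-1 + 6)*(-3 + (-1 + 6)))² + 581*((-1 + 6)*(-3 + (-1 + 6))) + 581*(-224) - 1*(-1 + 6)*(-3 + (-1 + 6))*(-224)) - 1*288588 = (2 - (5*(-3 + 5))² + 581*(5*(-3 + 5)) - 130144 - 1*5*(-3 + 5)*(-224)) - 288588 = (2 - (5*2)² + 581*(5*2) - 130144 - 1*5*2*(-224)) - 288588 = (2 - 1*10² + 581*10 - 130144 - 1*10*(-224)) - 288588 = (2 - 1*100 + 5810 - 130144 + 2240) - 288588 = (2 - 100 + 5810 - 130144 + 2240) - 288588 = -122192 - 288588 = -410780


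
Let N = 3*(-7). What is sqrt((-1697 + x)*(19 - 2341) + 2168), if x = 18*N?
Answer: sqrt(4820318) ≈ 2195.5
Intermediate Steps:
N = -21
x = -378 (x = 18*(-21) = -378)
sqrt((-1697 + x)*(19 - 2341) + 2168) = sqrt((-1697 - 378)*(19 - 2341) + 2168) = sqrt(-2075*(-2322) + 2168) = sqrt(4818150 + 2168) = sqrt(4820318)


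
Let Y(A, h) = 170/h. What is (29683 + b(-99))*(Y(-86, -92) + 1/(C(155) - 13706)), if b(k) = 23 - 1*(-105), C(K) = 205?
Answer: -1487479467/27002 ≈ -55088.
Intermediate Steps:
b(k) = 128 (b(k) = 23 + 105 = 128)
(29683 + b(-99))*(Y(-86, -92) + 1/(C(155) - 13706)) = (29683 + 128)*(170/(-92) + 1/(205 - 13706)) = 29811*(170*(-1/92) + 1/(-13501)) = 29811*(-85/46 - 1/13501) = 29811*(-49897/27002) = -1487479467/27002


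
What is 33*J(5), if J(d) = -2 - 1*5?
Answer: -231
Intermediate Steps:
J(d) = -7 (J(d) = -2 - 5 = -7)
33*J(5) = 33*(-7) = -231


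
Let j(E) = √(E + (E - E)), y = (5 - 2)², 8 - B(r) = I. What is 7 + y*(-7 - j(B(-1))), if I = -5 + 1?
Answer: -56 - 18*√3 ≈ -87.177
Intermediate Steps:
I = -4
B(r) = 12 (B(r) = 8 - 1*(-4) = 8 + 4 = 12)
y = 9 (y = 3² = 9)
j(E) = √E (j(E) = √(E + 0) = √E)
7 + y*(-7 - j(B(-1))) = 7 + 9*(-7 - √12) = 7 + 9*(-7 - 2*√3) = 7 + (-63 - 18*√3) = -56 - 18*√3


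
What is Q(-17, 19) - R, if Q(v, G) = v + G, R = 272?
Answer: -270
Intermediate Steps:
Q(v, G) = G + v
Q(-17, 19) - R = (19 - 17) - 1*272 = 2 - 272 = -270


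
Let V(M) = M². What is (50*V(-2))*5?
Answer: 1000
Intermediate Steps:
(50*V(-2))*5 = (50*(-2)²)*5 = (50*4)*5 = 200*5 = 1000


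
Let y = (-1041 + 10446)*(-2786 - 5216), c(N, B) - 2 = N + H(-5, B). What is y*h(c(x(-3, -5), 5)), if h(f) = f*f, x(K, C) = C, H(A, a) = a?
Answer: -301035240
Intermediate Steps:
c(N, B) = 2 + B + N (c(N, B) = 2 + (N + B) = 2 + (B + N) = 2 + B + N)
h(f) = f**2
y = -75258810 (y = 9405*(-8002) = -75258810)
y*h(c(x(-3, -5), 5)) = -75258810*(2 + 5 - 5)**2 = -75258810*2**2 = -75258810*4 = -301035240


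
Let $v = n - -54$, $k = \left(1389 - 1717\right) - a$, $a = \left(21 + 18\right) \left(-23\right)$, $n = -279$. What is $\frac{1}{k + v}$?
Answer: $\frac{1}{344} \approx 0.002907$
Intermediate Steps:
$a = -897$ ($a = 39 \left(-23\right) = -897$)
$k = 569$ ($k = \left(1389 - 1717\right) - -897 = \left(1389 - 1717\right) + 897 = -328 + 897 = 569$)
$v = -225$ ($v = -279 - -54 = -279 + 54 = -225$)
$\frac{1}{k + v} = \frac{1}{569 - 225} = \frac{1}{344}$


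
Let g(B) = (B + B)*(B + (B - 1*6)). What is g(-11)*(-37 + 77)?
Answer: 24640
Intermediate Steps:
g(B) = 2*B*(-6 + 2*B) (g(B) = (2*B)*(B + (B - 6)) = (2*B)*(B + (-6 + B)) = (2*B)*(-6 + 2*B) = 2*B*(-6 + 2*B))
g(-11)*(-37 + 77) = (4*(-11)*(-3 - 11))*(-37 + 77) = (4*(-11)*(-14))*40 = 616*40 = 24640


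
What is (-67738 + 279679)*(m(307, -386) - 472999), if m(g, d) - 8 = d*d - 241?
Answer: -68718902076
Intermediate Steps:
m(g, d) = -233 + d² (m(g, d) = 8 + (d*d - 241) = 8 + (d² - 241) = 8 + (-241 + d²) = -233 + d²)
(-67738 + 279679)*(m(307, -386) - 472999) = (-67738 + 279679)*((-233 + (-386)²) - 472999) = 211941*((-233 + 148996) - 472999) = 211941*(148763 - 472999) = 211941*(-324236) = -68718902076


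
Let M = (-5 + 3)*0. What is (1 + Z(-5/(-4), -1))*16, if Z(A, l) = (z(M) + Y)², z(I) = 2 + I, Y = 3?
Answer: 416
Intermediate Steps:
M = 0 (M = -2*0 = 0)
Z(A, l) = 25 (Z(A, l) = ((2 + 0) + 3)² = (2 + 3)² = 5² = 25)
(1 + Z(-5/(-4), -1))*16 = (1 + 25)*16 = 26*16 = 416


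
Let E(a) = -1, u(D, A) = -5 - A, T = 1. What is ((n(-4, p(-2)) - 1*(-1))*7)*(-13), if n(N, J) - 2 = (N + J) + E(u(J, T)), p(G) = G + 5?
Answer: -91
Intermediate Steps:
p(G) = 5 + G
n(N, J) = 1 + J + N (n(N, J) = 2 + ((N + J) - 1) = 2 + ((J + N) - 1) = 2 + (-1 + J + N) = 1 + J + N)
((n(-4, p(-2)) - 1*(-1))*7)*(-13) = (((1 + (5 - 2) - 4) - 1*(-1))*7)*(-13) = (((1 + 3 - 4) + 1)*7)*(-13) = ((0 + 1)*7)*(-13) = (1*7)*(-13) = 7*(-13) = -91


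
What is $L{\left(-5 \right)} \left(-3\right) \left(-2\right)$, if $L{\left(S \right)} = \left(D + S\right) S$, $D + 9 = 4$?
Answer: $300$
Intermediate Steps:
$D = -5$ ($D = -9 + 4 = -5$)
$L{\left(S \right)} = S \left(-5 + S\right)$ ($L{\left(S \right)} = \left(-5 + S\right) S = S \left(-5 + S\right)$)
$L{\left(-5 \right)} \left(-3\right) \left(-2\right) = - 5 \left(-5 - 5\right) \left(-3\right) \left(-2\right) = \left(-5\right) \left(-10\right) \left(-3\right) \left(-2\right) = 50 \left(-3\right) \left(-2\right) = \left(-150\right) \left(-2\right) = 300$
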